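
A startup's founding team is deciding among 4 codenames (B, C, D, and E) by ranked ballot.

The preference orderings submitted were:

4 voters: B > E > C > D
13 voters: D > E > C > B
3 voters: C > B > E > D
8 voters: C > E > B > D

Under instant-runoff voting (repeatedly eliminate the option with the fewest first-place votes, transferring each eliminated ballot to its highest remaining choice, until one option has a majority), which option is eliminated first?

E

Round 1: D 13, C 11, B 4, E 0. E has the fewest and is eliminated.
Round 2: D 13, C 11, B 4. B has the fewest and is eliminated.
Round 3: C 15, D 13. C has a majority.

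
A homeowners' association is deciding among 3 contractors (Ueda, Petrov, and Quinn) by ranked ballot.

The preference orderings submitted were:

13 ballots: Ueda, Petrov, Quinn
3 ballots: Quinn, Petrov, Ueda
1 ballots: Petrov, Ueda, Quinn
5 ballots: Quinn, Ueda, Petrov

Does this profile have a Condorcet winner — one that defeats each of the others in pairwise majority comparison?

Yes

Head-to-head results (22 voters total):
Ueda vs Petrov: Ueda wins 18–4.
Ueda vs Quinn: Ueda wins 14–8.
Petrov vs Quinn: Petrov wins 14–8.
Ueda beats each rival — Petrov (18–4), Quinn (14–8) — so Ueda is the Condorcet winner.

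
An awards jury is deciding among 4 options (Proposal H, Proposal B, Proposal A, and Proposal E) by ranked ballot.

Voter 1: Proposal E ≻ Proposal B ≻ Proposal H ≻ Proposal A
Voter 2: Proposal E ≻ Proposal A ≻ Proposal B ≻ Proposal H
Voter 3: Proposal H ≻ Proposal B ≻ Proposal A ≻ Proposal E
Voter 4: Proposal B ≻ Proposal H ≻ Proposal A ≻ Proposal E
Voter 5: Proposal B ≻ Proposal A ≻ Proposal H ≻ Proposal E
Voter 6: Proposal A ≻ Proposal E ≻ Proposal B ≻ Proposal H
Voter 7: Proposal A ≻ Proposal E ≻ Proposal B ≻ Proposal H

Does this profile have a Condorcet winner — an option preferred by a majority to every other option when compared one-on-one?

Head-to-head results (7 voters total):
Proposal H vs Proposal B: Proposal B wins 6–1.
Proposal H vs Proposal A: Proposal A wins 4–3.
Proposal H vs Proposal E: Proposal E wins 4–3.
Proposal B vs Proposal A: Proposal B wins 4–3.
Proposal B vs Proposal E: Proposal E wins 4–3.
Proposal A vs Proposal E: Proposal A wins 5–2.
No candidate beats all others: Proposal B beats Proposal A beats Proposal E beats Proposal B, a majority cycle.

No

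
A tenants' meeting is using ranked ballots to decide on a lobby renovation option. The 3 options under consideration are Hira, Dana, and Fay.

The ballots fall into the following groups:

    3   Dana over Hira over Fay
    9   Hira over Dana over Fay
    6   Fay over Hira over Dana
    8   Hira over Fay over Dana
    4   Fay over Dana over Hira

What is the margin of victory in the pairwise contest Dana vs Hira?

Ballots ranking Dana above Hira: 3+4 = 7.
Ballots ranking Hira above Dana: 9+6+8 = 23.
Hira wins 23–7, a margin of 16.

16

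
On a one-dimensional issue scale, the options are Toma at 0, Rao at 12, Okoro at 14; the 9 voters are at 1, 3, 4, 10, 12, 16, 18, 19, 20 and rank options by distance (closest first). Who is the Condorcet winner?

Rao

With single-peaked preferences on a line, the Condorcet winner is the candidate closest to the median voter.
The median voter (position 12) is closest to Rao at 12.
Check: Rao vs Okoro — voters closer to Rao: 5 of 9.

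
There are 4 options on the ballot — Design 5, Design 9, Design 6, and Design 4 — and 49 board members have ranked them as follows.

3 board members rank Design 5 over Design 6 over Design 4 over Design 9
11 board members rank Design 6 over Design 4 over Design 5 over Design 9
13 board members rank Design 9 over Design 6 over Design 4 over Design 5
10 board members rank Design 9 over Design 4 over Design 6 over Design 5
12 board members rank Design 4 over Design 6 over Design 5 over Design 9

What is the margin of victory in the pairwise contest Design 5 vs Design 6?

Ballots ranking Design 5 above Design 6: 3.
Ballots ranking Design 6 above Design 5: 11+13+10+12 = 46.
Design 6 wins 46–3, a margin of 43.

43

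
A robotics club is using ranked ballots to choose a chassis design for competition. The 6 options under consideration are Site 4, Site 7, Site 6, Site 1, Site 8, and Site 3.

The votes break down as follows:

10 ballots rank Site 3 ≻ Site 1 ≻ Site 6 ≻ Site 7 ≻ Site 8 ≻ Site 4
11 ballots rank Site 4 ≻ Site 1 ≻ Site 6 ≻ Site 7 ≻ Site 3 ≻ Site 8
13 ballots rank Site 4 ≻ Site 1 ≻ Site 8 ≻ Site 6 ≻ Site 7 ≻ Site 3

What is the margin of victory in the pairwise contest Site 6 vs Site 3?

Ballots ranking Site 6 above Site 3: 11+13 = 24.
Ballots ranking Site 3 above Site 6: 10.
Site 6 wins 24–10, a margin of 14.

14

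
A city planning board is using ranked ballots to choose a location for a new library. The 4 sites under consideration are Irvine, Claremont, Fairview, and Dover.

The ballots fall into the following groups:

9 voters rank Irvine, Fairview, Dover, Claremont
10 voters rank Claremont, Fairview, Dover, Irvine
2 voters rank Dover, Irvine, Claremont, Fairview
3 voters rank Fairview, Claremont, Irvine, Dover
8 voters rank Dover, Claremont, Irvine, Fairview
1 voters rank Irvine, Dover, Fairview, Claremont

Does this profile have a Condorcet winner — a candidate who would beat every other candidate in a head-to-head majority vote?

No

Head-to-head results (33 voters total):
Irvine vs Claremont: Claremont wins 21–12.
Irvine vs Fairview: Irvine wins 20–13.
Irvine vs Dover: Dover wins 20–13.
Claremont vs Fairview: Claremont wins 20–13.
Claremont vs Dover: Dover wins 20–13.
Fairview vs Dover: Fairview wins 22–11.
No candidate beats all others: Irvine beats Fairview beats Dover beats Irvine, a majority cycle.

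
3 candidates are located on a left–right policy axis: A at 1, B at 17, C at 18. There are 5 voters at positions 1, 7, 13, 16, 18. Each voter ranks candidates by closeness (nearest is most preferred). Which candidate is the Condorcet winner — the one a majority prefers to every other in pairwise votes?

B

With single-peaked preferences on a line, the Condorcet winner is the candidate closest to the median voter.
The median voter (position 13) is closest to B at 17.
Check: B vs A — voters closer to B: 3 of 5.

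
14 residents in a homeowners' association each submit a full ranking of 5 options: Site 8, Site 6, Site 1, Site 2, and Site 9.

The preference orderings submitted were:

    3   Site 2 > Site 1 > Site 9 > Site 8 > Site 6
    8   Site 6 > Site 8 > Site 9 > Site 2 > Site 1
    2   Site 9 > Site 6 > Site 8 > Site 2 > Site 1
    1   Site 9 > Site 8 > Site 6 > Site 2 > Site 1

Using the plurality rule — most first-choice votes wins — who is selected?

First-place vote totals:
  Site 8: 0
  Site 6: 8
  Site 1: 0
  Site 2: 3
  Site 9: 3
Site 6 has the most first-place votes.

Site 6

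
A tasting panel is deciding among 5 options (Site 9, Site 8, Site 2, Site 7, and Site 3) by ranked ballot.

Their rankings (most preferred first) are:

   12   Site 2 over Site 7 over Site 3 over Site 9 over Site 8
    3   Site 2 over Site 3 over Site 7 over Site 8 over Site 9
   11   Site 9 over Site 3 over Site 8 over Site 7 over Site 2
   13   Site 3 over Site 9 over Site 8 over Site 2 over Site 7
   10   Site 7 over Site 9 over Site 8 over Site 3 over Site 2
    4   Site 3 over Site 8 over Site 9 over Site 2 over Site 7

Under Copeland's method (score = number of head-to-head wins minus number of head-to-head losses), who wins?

Site 3

Pairwise results:
  Site 9 vs Site 8: Site 9 wins 46–7.
  Site 9 vs Site 2: Site 9 wins 38–15.
  Site 9 vs Site 7: Site 9 wins 28–25.
  Site 9 vs Site 3: Site 3 wins 32–21.
  Site 8 vs Site 2: Site 8 wins 38–15.
  Site 8 vs Site 7: Site 8 wins 28–25.
  Site 8 vs Site 3: Site 3 wins 43–10.
  Site 2 vs Site 7: Site 2 wins 32–21.
  Site 2 vs Site 3: Site 3 wins 38–15.
  Site 7 vs Site 3: Site 3 wins 31–22.
Copeland scores (wins − losses):
  Site 9: 3 − 1 = 2
  Site 8: 2 − 2 = 0
  Site 2: 1 − 3 = -2
  Site 7: 0 − 4 = -4
  Site 3: 4 − 0 = 4
Site 3 has the best Copeland score.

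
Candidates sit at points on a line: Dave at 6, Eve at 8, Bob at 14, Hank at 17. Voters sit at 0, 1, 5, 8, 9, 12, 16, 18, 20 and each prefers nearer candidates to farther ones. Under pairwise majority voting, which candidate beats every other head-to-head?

Eve

With single-peaked preferences on a line, the Condorcet winner is the candidate closest to the median voter.
The median voter (position 9) is closest to Eve at 8.
Check: Eve vs Hank — voters closer to Eve: 6 of 9.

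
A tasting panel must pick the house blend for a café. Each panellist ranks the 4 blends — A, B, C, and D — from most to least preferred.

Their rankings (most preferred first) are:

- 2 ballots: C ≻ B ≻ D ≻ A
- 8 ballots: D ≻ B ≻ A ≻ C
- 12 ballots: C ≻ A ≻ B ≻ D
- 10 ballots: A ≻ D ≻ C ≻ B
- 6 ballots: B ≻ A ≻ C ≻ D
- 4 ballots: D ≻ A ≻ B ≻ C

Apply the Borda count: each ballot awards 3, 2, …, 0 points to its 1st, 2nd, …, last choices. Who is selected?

Borda scores:
  A: 2·0 + 8·1 + 12·2 + 10·3 + 6·2 + 4·2 = 82
  B: 2·2 + 8·2 + 12·1 + 10·0 + 6·3 + 4·1 = 54
  C: 2·3 + 8·0 + 12·3 + 10·1 + 6·1 + 4·0 = 58
  D: 2·1 + 8·3 + 12·0 + 10·2 + 6·0 + 4·3 = 58
A has the highest total.

A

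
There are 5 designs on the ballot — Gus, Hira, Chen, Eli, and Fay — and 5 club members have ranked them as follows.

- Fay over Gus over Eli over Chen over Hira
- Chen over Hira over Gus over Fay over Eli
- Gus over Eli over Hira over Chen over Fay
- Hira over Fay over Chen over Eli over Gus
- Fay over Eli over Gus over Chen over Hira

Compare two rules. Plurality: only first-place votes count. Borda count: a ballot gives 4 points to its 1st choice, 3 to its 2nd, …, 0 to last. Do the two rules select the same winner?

Plurality first-place counts: Gus 1, Hira 1, Chen 1, Eli 0, Fay 2 → Fay.
Borda totals: Gus 11, Hira 9, Chen 9, Eli 9, Fay 12 → Fay.
The two rules agree on Fay.

Yes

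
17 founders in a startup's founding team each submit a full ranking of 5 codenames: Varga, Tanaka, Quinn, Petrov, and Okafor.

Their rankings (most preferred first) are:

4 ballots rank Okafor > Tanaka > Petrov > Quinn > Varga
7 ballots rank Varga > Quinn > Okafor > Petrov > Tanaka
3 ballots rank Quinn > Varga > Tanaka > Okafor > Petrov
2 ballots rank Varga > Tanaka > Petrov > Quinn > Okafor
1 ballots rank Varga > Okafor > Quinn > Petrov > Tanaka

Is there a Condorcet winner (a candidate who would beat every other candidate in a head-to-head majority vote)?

Yes

Head-to-head results (17 voters total):
Varga vs Tanaka: Varga wins 13–4.
Varga vs Quinn: Varga wins 10–7.
Varga vs Petrov: Varga wins 13–4.
Varga vs Okafor: Varga wins 13–4.
Tanaka vs Quinn: Quinn wins 11–6.
Tanaka vs Petrov: Tanaka wins 9–8.
Tanaka vs Okafor: Okafor wins 12–5.
Quinn vs Petrov: Quinn wins 11–6.
Quinn vs Okafor: Quinn wins 12–5.
Petrov vs Okafor: Okafor wins 15–2.
Varga beats each rival — Tanaka (13–4), Quinn (10–7), Petrov (13–4), Okafor (13–4) — so Varga is the Condorcet winner.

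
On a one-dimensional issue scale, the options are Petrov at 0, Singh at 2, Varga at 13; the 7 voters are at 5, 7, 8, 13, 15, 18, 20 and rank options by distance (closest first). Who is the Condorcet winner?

Varga

With single-peaked preferences on a line, the Condorcet winner is the candidate closest to the median voter.
The median voter (position 13) is closest to Varga at 13.
Check: Varga vs Petrov — voters closer to Varga: 6 of 7.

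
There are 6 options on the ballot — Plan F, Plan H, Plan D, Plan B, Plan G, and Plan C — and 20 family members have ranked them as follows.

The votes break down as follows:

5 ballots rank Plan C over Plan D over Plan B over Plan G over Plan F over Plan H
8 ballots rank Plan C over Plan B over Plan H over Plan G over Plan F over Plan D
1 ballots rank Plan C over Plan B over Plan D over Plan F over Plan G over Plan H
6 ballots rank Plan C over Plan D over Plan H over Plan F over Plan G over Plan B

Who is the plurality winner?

First-place vote totals:
  Plan F: 0
  Plan H: 0
  Plan D: 0
  Plan B: 0
  Plan G: 0
  Plan C: 20
Plan C has the most first-place votes.

Plan C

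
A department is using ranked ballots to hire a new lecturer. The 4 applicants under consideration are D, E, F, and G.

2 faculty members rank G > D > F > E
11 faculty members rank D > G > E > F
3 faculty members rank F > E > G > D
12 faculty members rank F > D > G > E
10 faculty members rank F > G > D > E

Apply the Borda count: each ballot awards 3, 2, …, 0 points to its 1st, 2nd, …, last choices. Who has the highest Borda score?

Borda scores:
  D: 2·2 + 11·3 + 3·0 + 12·2 + 10·1 = 71
  E: 2·0 + 11·1 + 3·2 + 12·0 + 10·0 = 17
  F: 2·1 + 11·0 + 3·3 + 12·3 + 10·3 = 77
  G: 2·3 + 11·2 + 3·1 + 12·1 + 10·2 = 63
F has the highest total.

F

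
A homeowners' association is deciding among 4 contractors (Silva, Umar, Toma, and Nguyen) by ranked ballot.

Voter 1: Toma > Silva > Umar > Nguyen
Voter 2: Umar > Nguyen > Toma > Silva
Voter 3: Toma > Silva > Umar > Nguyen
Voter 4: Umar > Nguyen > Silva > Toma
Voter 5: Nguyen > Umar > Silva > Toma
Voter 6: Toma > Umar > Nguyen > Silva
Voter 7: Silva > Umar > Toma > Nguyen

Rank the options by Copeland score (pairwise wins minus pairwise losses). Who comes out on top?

Pairwise results:
  Silva vs Umar: Umar wins 4–3.
  Silva vs Toma: Toma wins 4–3.
  Silva vs Nguyen: Nguyen wins 4–3.
  Umar vs Toma: Umar wins 4–3.
  Umar vs Nguyen: Umar wins 6–1.
  Toma vs Nguyen: Toma wins 4–3.
Copeland scores (wins − losses):
  Silva: 0 − 3 = -3
  Umar: 3 − 0 = 3
  Toma: 2 − 1 = 1
  Nguyen: 1 − 2 = -1
Umar has the best Copeland score.

Umar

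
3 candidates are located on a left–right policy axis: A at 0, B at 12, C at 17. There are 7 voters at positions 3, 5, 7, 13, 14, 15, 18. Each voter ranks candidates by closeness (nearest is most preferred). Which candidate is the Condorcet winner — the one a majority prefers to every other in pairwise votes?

With single-peaked preferences on a line, the Condorcet winner is the candidate closest to the median voter.
The median voter (position 13) is closest to B at 12.
Check: B vs A — voters closer to B: 5 of 7.

B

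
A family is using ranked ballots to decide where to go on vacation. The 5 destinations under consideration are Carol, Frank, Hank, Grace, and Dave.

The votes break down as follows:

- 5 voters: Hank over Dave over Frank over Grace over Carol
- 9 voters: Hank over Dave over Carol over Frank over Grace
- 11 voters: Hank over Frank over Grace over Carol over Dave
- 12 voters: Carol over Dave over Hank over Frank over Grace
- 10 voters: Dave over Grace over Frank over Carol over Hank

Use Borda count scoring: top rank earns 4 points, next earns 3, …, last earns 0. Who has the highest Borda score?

Borda scores:
  Carol: 5·0 + 9·2 + 11·1 + 12·4 + 10·1 = 87
  Frank: 5·2 + 9·1 + 11·3 + 12·1 + 10·2 = 84
  Hank: 5·4 + 9·4 + 11·4 + 12·2 + 10·0 = 124
  Grace: 5·1 + 9·0 + 11·2 + 12·0 + 10·3 = 57
  Dave: 5·3 + 9·3 + 11·0 + 12·3 + 10·4 = 118
Hank has the highest total.

Hank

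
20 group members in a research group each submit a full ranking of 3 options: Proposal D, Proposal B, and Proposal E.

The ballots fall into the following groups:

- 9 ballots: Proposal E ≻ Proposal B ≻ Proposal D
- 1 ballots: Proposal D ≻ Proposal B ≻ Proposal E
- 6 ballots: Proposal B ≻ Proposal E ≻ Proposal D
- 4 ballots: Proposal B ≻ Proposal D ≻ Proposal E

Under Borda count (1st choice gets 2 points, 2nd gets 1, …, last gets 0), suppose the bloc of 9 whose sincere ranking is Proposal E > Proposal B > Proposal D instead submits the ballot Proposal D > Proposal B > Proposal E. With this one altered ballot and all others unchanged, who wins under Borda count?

Proposal B

Borda totals with the altered ballot: Proposal D 24, Proposal B 30, Proposal E 6.
The winner is unchanged: still Proposal B.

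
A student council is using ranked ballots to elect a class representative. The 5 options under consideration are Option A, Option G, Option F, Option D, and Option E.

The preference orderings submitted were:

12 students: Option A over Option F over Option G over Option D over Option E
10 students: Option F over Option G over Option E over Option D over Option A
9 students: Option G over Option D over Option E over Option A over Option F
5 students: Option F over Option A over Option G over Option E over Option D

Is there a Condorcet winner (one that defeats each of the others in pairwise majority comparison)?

No

Head-to-head results (36 voters total):
Option A vs Option G: Option G wins 19–17.
Option A vs Option F: Option A wins 21–15.
Option A vs Option D: Option D wins 19–17.
Option A vs Option E: Option E wins 19–17.
Option G vs Option F: Option F wins 27–9.
Option G vs Option D: Option G wins 36–0.
Option G vs Option E: Option G wins 36–0.
Option F vs Option D: Option F wins 27–9.
Option F vs Option E: Option F wins 27–9.
Option D vs Option E: Option D wins 21–15.
No candidate beats all others: Option A beats Option F beats Option G beats Option A, a majority cycle.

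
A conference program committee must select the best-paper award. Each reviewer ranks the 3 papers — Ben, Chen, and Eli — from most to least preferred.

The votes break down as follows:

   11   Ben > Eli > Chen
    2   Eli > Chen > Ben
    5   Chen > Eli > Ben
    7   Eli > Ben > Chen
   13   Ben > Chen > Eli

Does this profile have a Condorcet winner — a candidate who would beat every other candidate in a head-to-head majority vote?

Head-to-head results (38 voters total):
Ben vs Chen: Ben wins 31–7.
Ben vs Eli: Ben wins 24–14.
Chen vs Eli: Eli wins 20–18.
Ben beats each rival — Chen (31–7), Eli (24–14) — so Ben is the Condorcet winner.

Yes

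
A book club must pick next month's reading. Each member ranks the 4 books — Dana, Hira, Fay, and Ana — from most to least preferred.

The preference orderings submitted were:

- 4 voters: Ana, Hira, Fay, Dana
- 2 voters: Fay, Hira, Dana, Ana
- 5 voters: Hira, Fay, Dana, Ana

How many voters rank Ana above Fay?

Ballots ranking Ana above Fay: 4.
Ballots ranking Fay above Ana: 2+5 = 7.
So 4 of 11 voters prefer Ana to Fay.

4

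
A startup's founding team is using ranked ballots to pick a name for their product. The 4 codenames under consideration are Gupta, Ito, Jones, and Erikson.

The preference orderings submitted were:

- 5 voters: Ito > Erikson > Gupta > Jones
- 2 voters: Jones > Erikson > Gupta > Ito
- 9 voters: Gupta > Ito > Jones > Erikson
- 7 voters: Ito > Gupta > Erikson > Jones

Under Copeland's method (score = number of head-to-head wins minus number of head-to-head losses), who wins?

Ito

Pairwise results:
  Gupta vs Ito: Ito wins 12–11.
  Gupta vs Jones: Gupta wins 21–2.
  Gupta vs Erikson: Gupta wins 16–7.
  Ito vs Jones: Ito wins 21–2.
  Ito vs Erikson: Ito wins 21–2.
  Jones vs Erikson: Erikson wins 12–11.
Copeland scores (wins − losses):
  Gupta: 2 − 1 = 1
  Ito: 3 − 0 = 3
  Jones: 0 − 3 = -3
  Erikson: 1 − 2 = -1
Ito has the best Copeland score.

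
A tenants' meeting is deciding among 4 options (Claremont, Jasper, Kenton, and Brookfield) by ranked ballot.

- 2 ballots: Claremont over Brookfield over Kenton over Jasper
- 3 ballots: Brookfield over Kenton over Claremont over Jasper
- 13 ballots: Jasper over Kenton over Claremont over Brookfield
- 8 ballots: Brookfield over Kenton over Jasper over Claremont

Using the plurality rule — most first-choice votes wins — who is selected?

First-place vote totals:
  Claremont: 2
  Jasper: 13
  Kenton: 0
  Brookfield: 11
Jasper has the most first-place votes.

Jasper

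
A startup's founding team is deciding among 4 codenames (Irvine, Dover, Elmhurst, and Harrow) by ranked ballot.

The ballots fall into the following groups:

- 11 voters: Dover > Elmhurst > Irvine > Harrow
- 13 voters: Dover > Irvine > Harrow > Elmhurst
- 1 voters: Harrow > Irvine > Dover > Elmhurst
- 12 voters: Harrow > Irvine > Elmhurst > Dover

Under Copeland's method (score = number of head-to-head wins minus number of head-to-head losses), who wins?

Dover

Pairwise results:
  Irvine vs Dover: Dover wins 24–13.
  Irvine vs Elmhurst: Irvine wins 26–11.
  Irvine vs Harrow: Irvine wins 24–13.
  Dover vs Elmhurst: Dover wins 25–12.
  Dover vs Harrow: Dover wins 24–13.
  Elmhurst vs Harrow: Harrow wins 26–11.
Copeland scores (wins − losses):
  Irvine: 2 − 1 = 1
  Dover: 3 − 0 = 3
  Elmhurst: 0 − 3 = -3
  Harrow: 1 − 2 = -1
Dover has the best Copeland score.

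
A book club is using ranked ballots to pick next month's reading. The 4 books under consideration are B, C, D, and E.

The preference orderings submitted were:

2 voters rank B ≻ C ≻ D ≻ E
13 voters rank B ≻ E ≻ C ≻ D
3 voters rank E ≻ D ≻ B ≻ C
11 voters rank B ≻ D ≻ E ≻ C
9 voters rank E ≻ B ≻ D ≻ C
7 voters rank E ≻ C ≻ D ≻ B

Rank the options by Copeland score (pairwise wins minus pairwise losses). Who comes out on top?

B

Pairwise results:
  B vs C: B wins 38–7.
  B vs D: B wins 35–10.
  B vs E: B wins 26–19.
  C vs D: D wins 23–22.
  C vs E: E wins 43–2.
  D vs E: E wins 32–13.
Copeland scores (wins − losses):
  B: 3 − 0 = 3
  C: 0 − 3 = -3
  D: 1 − 2 = -1
  E: 2 − 1 = 1
B has the best Copeland score.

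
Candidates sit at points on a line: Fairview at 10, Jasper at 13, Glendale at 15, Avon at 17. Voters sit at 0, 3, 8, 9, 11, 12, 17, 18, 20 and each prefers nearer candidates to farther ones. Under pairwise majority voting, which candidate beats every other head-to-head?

With single-peaked preferences on a line, the Condorcet winner is the candidate closest to the median voter.
The median voter (position 11) is closest to Fairview at 10.
Check: Fairview vs Glendale — voters closer to Fairview: 6 of 9.

Fairview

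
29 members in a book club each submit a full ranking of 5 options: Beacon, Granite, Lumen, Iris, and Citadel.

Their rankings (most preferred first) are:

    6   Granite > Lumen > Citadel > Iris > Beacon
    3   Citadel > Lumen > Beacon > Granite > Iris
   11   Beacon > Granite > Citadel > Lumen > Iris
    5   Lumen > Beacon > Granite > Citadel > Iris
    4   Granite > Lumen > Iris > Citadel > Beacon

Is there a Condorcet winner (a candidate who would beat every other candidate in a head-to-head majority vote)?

No

Head-to-head results (29 voters total):
Beacon vs Granite: Beacon wins 19–10.
Beacon vs Lumen: Lumen wins 18–11.
Beacon vs Iris: Beacon wins 19–10.
Beacon vs Citadel: Beacon wins 16–13.
Granite vs Lumen: Granite wins 21–8.
Granite vs Iris: Granite wins 29–0.
Granite vs Citadel: Granite wins 26–3.
Lumen vs Iris: Lumen wins 29–0.
Lumen vs Citadel: Lumen wins 15–14.
Iris vs Citadel: Citadel wins 25–4.
No candidate beats all others: Beacon beats Granite beats Lumen beats Beacon, a majority cycle.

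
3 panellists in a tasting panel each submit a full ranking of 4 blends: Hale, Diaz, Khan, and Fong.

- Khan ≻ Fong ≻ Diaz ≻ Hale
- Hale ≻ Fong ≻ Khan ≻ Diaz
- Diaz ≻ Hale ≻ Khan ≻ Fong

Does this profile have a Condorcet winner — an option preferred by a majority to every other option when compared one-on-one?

Head-to-head results (3 voters total):
Hale vs Diaz: Diaz wins 2–1.
Hale vs Khan: Hale wins 2–1.
Hale vs Fong: Hale wins 2–1.
Diaz vs Khan: Khan wins 2–1.
Diaz vs Fong: Fong wins 2–1.
Khan vs Fong: Khan wins 2–1.
No candidate beats all others: Hale beats Khan beats Diaz beats Hale, a majority cycle.

No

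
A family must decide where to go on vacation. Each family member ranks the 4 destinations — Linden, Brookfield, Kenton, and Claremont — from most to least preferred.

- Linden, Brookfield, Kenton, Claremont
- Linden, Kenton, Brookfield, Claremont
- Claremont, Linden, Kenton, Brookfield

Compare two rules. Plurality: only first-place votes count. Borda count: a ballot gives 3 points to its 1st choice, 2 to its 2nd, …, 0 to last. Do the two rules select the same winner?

Yes

Plurality first-place counts: Linden 2, Brookfield 0, Kenton 0, Claremont 1 → Linden.
Borda totals: Linden 8, Brookfield 3, Kenton 4, Claremont 3 → Linden.
The two rules agree on Linden.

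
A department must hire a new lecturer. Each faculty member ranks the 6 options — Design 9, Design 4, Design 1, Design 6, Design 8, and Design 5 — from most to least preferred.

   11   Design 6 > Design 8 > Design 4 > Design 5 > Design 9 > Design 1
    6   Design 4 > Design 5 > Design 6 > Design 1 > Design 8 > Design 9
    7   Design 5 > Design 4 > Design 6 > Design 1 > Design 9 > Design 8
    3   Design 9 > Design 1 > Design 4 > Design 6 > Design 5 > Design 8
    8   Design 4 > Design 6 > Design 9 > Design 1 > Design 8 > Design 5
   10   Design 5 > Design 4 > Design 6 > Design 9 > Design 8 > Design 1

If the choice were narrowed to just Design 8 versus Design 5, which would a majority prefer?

Ballots ranking Design 8 above Design 5: 11+8 = 19.
Ballots ranking Design 5 above Design 8: 6+7+3+10 = 26.
Design 5 wins the head-to-head, 26–19.

Design 5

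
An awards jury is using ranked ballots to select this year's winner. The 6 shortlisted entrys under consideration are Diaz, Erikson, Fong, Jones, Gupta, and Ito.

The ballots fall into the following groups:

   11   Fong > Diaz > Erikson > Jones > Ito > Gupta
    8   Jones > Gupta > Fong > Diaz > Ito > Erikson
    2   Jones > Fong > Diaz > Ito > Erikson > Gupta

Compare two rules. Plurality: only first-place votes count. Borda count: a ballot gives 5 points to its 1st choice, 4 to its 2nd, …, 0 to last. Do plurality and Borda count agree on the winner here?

Plurality first-place counts: Diaz 0, Erikson 0, Fong 11, Jones 10, Gupta 0, Ito 0 → Fong.
Borda totals: Diaz 66, Erikson 35, Fong 87, Jones 72, Gupta 32, Ito 23 → Fong.
The two rules agree on Fong.

Yes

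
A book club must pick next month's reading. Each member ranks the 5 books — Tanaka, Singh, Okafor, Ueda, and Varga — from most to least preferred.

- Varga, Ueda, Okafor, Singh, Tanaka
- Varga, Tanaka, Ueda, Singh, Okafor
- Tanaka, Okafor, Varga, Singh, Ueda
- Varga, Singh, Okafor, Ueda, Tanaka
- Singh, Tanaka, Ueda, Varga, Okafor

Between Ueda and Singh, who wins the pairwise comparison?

Singh

Ballots ranking Ueda above Singh: 2.
Ballots ranking Singh above Ueda: 3.
Singh wins the head-to-head, 3–2.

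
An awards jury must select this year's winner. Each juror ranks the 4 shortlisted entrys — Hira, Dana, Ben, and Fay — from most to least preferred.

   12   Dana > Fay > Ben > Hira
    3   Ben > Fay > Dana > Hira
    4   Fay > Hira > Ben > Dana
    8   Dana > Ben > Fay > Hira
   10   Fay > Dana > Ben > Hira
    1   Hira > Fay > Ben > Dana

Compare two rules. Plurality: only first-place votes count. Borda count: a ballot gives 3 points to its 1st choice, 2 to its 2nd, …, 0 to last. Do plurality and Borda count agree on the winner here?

Plurality first-place counts: Hira 1, Dana 20, Ben 3, Fay 14 → Dana.
Borda totals: Hira 11, Dana 83, Ben 52, Fay 82 → Dana.
The two rules agree on Dana.

Yes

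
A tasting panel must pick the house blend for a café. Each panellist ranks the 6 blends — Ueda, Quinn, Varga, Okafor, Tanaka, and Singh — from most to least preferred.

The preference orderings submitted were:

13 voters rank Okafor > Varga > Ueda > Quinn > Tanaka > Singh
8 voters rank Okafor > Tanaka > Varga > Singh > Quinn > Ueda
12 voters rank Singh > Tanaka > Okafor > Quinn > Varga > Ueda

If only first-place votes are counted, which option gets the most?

Okafor

First-place vote totals:
  Ueda: 0
  Quinn: 0
  Varga: 0
  Okafor: 21
  Tanaka: 0
  Singh: 12
Okafor has the most first-place votes.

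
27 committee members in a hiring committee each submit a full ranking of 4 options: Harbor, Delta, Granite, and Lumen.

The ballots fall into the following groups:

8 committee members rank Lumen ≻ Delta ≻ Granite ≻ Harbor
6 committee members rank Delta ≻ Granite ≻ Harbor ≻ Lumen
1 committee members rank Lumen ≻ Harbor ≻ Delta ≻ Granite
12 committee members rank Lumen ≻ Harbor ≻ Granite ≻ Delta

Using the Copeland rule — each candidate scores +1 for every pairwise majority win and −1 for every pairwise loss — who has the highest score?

Lumen

Pairwise results:
  Harbor vs Delta: Delta wins 14–13.
  Harbor vs Granite: Granite wins 14–13.
  Harbor vs Lumen: Lumen wins 21–6.
  Delta vs Granite: Delta wins 15–12.
  Delta vs Lumen: Lumen wins 21–6.
  Granite vs Lumen: Lumen wins 21–6.
Copeland scores (wins − losses):
  Harbor: 0 − 3 = -3
  Delta: 2 − 1 = 1
  Granite: 1 − 2 = -1
  Lumen: 3 − 0 = 3
Lumen has the best Copeland score.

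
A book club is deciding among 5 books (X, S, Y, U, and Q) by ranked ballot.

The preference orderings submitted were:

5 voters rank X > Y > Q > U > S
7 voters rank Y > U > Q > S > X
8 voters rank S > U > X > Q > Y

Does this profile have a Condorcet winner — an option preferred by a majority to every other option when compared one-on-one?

Head-to-head results (20 voters total):
X vs S: S wins 15–5.
X vs Y: X wins 13–7.
X vs U: U wins 15–5.
X vs Q: X wins 13–7.
S vs Y: Y wins 12–8.
S vs U: U wins 12–8.
S vs Q: Q wins 12–8.
Y vs U: Y wins 12–8.
Y vs Q: Y wins 12–8.
U vs Q: U wins 15–5.
No candidate beats all others: X beats Y beats S beats X, a majority cycle.

No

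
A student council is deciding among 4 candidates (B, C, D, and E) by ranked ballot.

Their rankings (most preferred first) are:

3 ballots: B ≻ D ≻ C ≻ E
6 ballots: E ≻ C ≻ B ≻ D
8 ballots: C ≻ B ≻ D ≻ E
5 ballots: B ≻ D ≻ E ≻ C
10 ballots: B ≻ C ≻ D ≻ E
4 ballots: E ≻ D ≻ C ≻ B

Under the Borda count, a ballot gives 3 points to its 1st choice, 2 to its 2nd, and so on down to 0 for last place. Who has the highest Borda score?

B

Borda scores:
  B: 3·3 + 6·1 + 8·2 + 5·3 + 10·3 + 4·0 = 76
  C: 3·1 + 6·2 + 8·3 + 5·0 + 10·2 + 4·1 = 63
  D: 3·2 + 6·0 + 8·1 + 5·2 + 10·1 + 4·2 = 42
  E: 3·0 + 6·3 + 8·0 + 5·1 + 10·0 + 4·3 = 35
B has the highest total.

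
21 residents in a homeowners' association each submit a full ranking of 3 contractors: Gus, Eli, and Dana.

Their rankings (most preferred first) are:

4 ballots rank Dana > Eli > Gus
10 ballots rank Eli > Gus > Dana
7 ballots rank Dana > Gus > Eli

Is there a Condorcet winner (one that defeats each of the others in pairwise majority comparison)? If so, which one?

Dana

Head-to-head results (21 voters total):
Gus vs Eli: Eli wins 14–7.
Gus vs Dana: Dana wins 11–10.
Eli vs Dana: Dana wins 11–10.
Dana beats each rival — Gus (11–10), Eli (11–10) — so Dana is the Condorcet winner.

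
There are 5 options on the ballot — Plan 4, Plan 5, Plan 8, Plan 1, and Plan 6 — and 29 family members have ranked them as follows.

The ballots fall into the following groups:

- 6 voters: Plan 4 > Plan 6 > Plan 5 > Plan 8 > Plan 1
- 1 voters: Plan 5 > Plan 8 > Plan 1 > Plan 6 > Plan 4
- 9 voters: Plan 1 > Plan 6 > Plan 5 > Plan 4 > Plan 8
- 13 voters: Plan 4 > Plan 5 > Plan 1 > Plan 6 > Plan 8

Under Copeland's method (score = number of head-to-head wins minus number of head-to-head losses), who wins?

Plan 4

Pairwise results:
  Plan 4 vs Plan 5: Plan 4 wins 19–10.
  Plan 4 vs Plan 8: Plan 4 wins 28–1.
  Plan 4 vs Plan 1: Plan 4 wins 19–10.
  Plan 4 vs Plan 6: Plan 4 wins 19–10.
  Plan 5 vs Plan 8: Plan 5 wins 29–0.
  Plan 5 vs Plan 1: Plan 5 wins 20–9.
  Plan 5 vs Plan 6: Plan 6 wins 15–14.
  Plan 8 vs Plan 1: Plan 1 wins 22–7.
  Plan 8 vs Plan 6: Plan 6 wins 28–1.
  Plan 1 vs Plan 6: Plan 1 wins 23–6.
Copeland scores (wins − losses):
  Plan 4: 4 − 0 = 4
  Plan 5: 2 − 2 = 0
  Plan 8: 0 − 4 = -4
  Plan 1: 2 − 2 = 0
  Plan 6: 2 − 2 = 0
Plan 4 has the best Copeland score.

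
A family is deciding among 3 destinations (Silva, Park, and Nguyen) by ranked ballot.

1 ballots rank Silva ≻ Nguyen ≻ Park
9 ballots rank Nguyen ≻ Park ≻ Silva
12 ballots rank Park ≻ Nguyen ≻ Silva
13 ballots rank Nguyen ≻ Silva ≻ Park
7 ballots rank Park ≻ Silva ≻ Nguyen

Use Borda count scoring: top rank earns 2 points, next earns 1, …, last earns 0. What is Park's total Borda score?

Borda scores:
  Silva: 2 + 9·0 + 12·0 + 13·1 + 7·1 = 22
  Park: 0 + 9·1 + 12·2 + 13·0 + 7·2 = 47
  Nguyen: 1 + 9·2 + 12·1 + 13·2 + 7·0 = 57

47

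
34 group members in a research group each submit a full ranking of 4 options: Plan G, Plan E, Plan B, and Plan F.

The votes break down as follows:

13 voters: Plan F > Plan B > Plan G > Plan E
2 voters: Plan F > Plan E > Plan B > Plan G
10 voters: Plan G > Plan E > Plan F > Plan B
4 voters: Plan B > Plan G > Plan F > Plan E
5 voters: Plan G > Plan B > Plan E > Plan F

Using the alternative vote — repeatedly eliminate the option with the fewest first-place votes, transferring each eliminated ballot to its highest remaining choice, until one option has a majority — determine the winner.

Round 1: Plan G 15, Plan F 15, Plan B 4, Plan E 0. Plan E has the fewest and is eliminated.
Round 2: Plan G 15, Plan F 15, Plan B 4. Plan B has the fewest and is eliminated.
Round 3: Plan G 19, Plan F 15. Plan G has a majority.

Plan G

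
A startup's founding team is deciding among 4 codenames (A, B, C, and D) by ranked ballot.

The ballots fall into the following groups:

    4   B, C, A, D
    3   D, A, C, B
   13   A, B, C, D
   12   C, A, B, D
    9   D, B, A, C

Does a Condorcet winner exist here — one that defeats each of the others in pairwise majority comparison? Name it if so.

Head-to-head results (41 voters total):
A vs B: A wins 28–13.
A vs C: A wins 25–16.
A vs D: A wins 29–12.
B vs C: B wins 26–15.
B vs D: B wins 29–12.
C vs D: C wins 29–12.
A beats each rival — B (28–13), C (25–16), D (29–12) — so A is the Condorcet winner.

A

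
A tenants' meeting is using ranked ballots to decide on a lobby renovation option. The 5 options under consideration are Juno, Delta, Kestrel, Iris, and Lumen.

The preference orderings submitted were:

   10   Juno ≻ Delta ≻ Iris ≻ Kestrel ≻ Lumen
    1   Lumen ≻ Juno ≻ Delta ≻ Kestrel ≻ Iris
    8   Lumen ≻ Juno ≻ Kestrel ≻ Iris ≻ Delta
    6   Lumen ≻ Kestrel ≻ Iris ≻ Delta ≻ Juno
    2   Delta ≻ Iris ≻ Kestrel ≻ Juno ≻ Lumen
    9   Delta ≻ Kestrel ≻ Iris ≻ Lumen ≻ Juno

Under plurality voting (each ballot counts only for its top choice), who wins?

Lumen

First-place vote totals:
  Juno: 10
  Delta: 11
  Kestrel: 0
  Iris: 0
  Lumen: 15
Lumen has the most first-place votes.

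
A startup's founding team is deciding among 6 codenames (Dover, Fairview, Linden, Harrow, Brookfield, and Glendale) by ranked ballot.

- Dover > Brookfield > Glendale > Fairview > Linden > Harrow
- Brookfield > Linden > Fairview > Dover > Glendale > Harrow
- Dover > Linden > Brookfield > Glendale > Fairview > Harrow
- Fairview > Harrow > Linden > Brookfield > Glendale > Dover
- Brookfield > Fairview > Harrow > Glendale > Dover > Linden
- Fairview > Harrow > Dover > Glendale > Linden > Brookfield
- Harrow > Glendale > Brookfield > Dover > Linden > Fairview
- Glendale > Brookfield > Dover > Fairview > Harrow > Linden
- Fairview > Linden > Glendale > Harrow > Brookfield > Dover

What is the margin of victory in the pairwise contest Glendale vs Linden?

1

Ballots ranking Glendale above Linden: 5.
Ballots ranking Linden above Glendale: 4.
Glendale wins 5–4, a margin of 1.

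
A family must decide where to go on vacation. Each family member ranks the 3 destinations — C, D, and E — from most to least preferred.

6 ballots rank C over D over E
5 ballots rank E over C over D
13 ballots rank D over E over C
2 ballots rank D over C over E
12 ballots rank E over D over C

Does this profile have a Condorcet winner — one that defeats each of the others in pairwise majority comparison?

Head-to-head results (38 voters total):
C vs D: D wins 27–11.
C vs E: E wins 30–8.
D vs E: D wins 21–17.
D beats each rival — C (27–11), E (21–17) — so D is the Condorcet winner.

Yes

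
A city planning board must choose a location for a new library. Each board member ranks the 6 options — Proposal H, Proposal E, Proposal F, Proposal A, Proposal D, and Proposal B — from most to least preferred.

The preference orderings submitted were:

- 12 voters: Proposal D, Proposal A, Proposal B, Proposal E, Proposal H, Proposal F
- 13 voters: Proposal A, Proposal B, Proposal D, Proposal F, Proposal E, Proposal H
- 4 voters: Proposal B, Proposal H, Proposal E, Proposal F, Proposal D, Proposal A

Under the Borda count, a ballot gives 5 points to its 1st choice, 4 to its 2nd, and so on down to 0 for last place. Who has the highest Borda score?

Proposal A

Borda scores:
  Proposal H: 12·1 + 13·0 + 4·4 = 28
  Proposal E: 12·2 + 13·1 + 4·3 = 49
  Proposal F: 12·0 + 13·2 + 4·2 = 34
  Proposal A: 12·4 + 13·5 + 4·0 = 113
  Proposal D: 12·5 + 13·3 + 4·1 = 103
  Proposal B: 12·3 + 13·4 + 4·5 = 108
Proposal A has the highest total.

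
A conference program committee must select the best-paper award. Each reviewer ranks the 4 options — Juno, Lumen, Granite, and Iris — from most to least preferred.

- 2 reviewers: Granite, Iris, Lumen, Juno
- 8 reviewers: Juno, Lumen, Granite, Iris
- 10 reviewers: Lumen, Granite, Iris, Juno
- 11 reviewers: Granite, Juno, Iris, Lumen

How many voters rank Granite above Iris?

Ballots ranking Granite above Iris: 2+8+10+11 = 31.
Ballots ranking Iris above Granite: 0.
So 31 of 31 voters prefer Granite to Iris.

31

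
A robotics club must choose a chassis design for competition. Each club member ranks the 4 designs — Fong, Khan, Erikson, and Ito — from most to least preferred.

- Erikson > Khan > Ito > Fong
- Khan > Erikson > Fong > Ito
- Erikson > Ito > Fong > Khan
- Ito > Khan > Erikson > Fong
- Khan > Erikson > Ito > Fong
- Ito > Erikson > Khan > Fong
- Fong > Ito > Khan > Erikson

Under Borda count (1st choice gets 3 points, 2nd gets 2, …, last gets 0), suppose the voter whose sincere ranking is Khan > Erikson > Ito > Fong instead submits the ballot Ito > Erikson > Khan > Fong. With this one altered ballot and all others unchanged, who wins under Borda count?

Ito

Borda totals with the altered ballot: Fong 5, Khan 10, Erikson 13, Ito 14.
The switch changes the winner from Erikson to Ito.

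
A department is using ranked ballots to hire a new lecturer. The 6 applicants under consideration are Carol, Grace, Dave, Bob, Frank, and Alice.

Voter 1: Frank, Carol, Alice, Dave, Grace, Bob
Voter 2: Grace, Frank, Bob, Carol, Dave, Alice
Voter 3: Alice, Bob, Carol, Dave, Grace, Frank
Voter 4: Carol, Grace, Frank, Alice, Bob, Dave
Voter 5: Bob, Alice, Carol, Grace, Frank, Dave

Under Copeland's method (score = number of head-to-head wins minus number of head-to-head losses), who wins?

Carol

Pairwise results:
  Carol vs Grace: Carol wins 4–1.
  Carol vs Dave: Carol wins 5–0.
  Carol vs Bob: Bob wins 3–2.
  Carol vs Frank: Carol wins 3–2.
  Carol vs Alice: Carol wins 3–2.
  Grace vs Dave: Grace wins 3–2.
  Grace vs Bob: Grace wins 3–2.
  Grace vs Frank: Grace wins 4–1.
  Grace vs Alice: Alice wins 3–2.
  Dave vs Bob: Bob wins 4–1.
  Dave vs Frank: Frank wins 4–1.
  Dave vs Alice: Alice wins 4–1.
  Bob vs Frank: Frank wins 3–2.
  Bob vs Alice: Alice wins 3–2.
  Frank vs Alice: Frank wins 3–2.
Copeland scores (wins − losses):
  Carol: 4 − 1 = 3
  Grace: 3 − 2 = 1
  Dave: 0 − 5 = -5
  Bob: 2 − 3 = -1
  Frank: 3 − 2 = 1
  Alice: 3 − 2 = 1
Carol has the best Copeland score.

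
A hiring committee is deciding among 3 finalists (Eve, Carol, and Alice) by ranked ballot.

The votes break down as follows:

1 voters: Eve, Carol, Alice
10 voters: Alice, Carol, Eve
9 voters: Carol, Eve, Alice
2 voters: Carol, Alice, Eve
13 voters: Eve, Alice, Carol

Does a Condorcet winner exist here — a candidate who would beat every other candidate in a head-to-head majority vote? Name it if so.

Head-to-head results (35 voters total):
Eve vs Carol: Carol wins 21–14.
Eve vs Alice: Eve wins 23–12.
Carol vs Alice: Alice wins 23–12.
No candidate beats all others: Eve beats Alice beats Carol beats Eve, a majority cycle.

None — there is no Condorcet winner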